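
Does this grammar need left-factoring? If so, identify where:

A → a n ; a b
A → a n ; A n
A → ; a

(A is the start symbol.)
Yes, A has productions with common prefix 'a n ;'

Left-factoring is needed when two productions for the same non-terminal
share a common prefix on the right-hand side.

Productions for A:
  A → a n ; a b
  A → a n ; A n
  A → ; a

Found common prefix 'a n ;' in productions for A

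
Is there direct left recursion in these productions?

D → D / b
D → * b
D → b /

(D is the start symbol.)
Yes, D is left-recursive

D → D / b: LEFT RECURSIVE (starts with D)
D → * b: starts with '*'
D → b /: starts with b

The grammar has direct left recursion on: D.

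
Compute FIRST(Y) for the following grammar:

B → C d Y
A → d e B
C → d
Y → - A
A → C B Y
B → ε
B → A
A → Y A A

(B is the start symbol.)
To compute FIRST(Y), examine every production with Y on the left-hand side, reading each right-hand side left to right until a non-nullable symbol is reached.

From Y → - A:
  - '-' is a terminal: add '-' and stop

Collecting: FIRST(Y) = { '-' }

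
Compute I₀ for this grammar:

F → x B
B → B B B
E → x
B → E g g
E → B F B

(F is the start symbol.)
{ [F → . x B], [F' → . F] }

First, augment the grammar with F' → F
I₀ = CLOSURE({ [F' → . F] }):
  [F' → . F] has the dot before F: add [F → . x B]
No further items can be added.

I₀ = { [F → . x B], [F' → . F] }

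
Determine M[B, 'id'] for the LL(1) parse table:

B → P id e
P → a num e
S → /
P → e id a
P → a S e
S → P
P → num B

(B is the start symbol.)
Empty (error entry)

To find M[B, 'id'], we find productions for B where 'id' is in the predict set (PREDICT(N → α) = (FIRST(α) \ {ε}) ∪ (FOLLOW(N) if α ⇒* ε)).

Relevant sets:
  FIRST(P) = { 'a', 'e', 'num' }

B → P id e: PREDICT = { 'a', 'e', 'num' }

M[B, 'id'] is empty (no production applies)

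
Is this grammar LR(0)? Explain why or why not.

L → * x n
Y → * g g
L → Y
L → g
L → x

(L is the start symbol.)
Augment with L' → L and build the canonical LR(0) collection (I0 = CLOSURE({[L' → . L]}), then GOTO on every symbol after a dot until no new states appear). It has 10 states:
  I0: { [L → . * x n], [L → . Y], [L → . g], [L → . x], [L' → . L], [Y → . * g g] }  — shift
  I1: { [L → * . x n], [Y → * . g g] }  — shift
  I2: { [L' → L .] }  — accept
  I3: { [L → Y .] }  — reduce
  I4: { [L → g .] }  — reduce
  I5: { [L → x .] }  — reduce
  I6: { [Y → * g . g] }  — shift
  I7: { [L → * x . n] }  — shift
  I8: { [L → * x n .] }  — reduce
  I9: { [Y → * g g .] }  — reduce

Every state is either a pure shift/goto state or contains exactly one complete item and nothing to shift — no conflicts. The grammar is LR(0).

Answer: Yes, the grammar is LR(0)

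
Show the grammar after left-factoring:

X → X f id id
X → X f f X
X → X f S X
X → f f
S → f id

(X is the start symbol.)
Left-factoring transforms A → αβ₁ | αβ₂ into A → αA' and A' → β₁ | β₂
(α is the longest common prefix among the alternatives). Repeat until
no nonterminal has two alternatives with a common prefix.

Round 1: X has alternatives sharing prefix 'X f'. Introduce X': X → X f X'
  Add: X' → id id
  Add: X' → f X
  Add: X' → S X

No remaining common prefixes — done.

Resulting grammar:
X → X f X'
X' → id id
X' → f X
X' → S X
X → f f
S → f id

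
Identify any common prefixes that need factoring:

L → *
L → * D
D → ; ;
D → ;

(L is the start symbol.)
Yes, L has productions with common prefix '*'; D has productions with common prefix ';'

Left-factoring is needed when two productions for the same non-terminal
share a common prefix on the right-hand side.

Productions for L:
  L → *
  L → * D
Productions for D:
  D → ; ;
  D → ;

Found common prefix '*' in productions for L
Found common prefix ';' in productions for D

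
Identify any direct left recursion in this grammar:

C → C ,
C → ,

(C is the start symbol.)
Yes, C is left-recursive

C → C ,: LEFT RECURSIVE (starts with C)
C → ,: starts with ','

The grammar has direct left recursion on: C.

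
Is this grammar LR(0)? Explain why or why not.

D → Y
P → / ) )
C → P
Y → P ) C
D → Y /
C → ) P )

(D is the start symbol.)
No. Shift-reduce conflict between [D → Y .] and [D → Y . /]

A grammar is LR(0) if no state in the canonical LR(0) collection has:
  - both a shift item (dot before a terminal) and a complete item (shift-reduce conflict), or
  - two or more complete items (reduce-reduce conflict; the accept item [D' → D .] counts as a complete item here).

Augment with D' → D and build the canonical LR(0) collection (I0 = CLOSURE({[D' → . D]}), then GOTO on every symbol after a dot until no new states appear). It has 14 states:
  I0: { [D → . Y /], [D → . Y], [D' → . D], [P → . / ) )], [Y → . P ) C] }  — shift
  I1: { [P → / . ) )] }  — shift
  I2: { [D' → D .] }  — accept
  I3: { [Y → P . ) C] }  — shift
  I4: { [D → Y . /], [D → Y .] }  — shift, reduce
  I5: { [D → Y / .] }  — reduce
  I6: { [C → . ) P )], [C → . P], [P → . / ) )], [Y → P ) . C] }  — shift
  I7: { [C → ) . P )], [P → . / ) )] }  — shift
  I8: { [Y → P ) C .] }  — reduce
  I9: { [C → P .] }  — reduce
  I10: { [C → ) P . )] }  — shift
  I11: { [C → ) P ) .] }  — reduce
  I12: { [P → / ) . )] }  — shift
  I13: { [P → / ) ) .] }  — reduce

Conflict in state I4:
  Shift-reduce conflict between [D → Y .] and [D → Y . /]
So the grammar is NOT LR(0).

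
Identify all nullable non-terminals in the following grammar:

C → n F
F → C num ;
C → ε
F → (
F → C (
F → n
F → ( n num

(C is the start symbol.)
ε-productions: C → ε
So C is immediately nullable.
No further non-terminal can be added: every production for the remaining non-terminals contains a terminal or a non-nullable non-terminal.
Nullable = { 'C' }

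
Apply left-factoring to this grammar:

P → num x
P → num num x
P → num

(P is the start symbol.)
Left-factoring transforms A → αβ₁ | αβ₂ into A → αA' and A' → β₁ | β₂
(α is the longest common prefix among the alternatives). Repeat until
no nonterminal has two alternatives with a common prefix.

Round 1: P has alternatives sharing prefix 'num'. Introduce P': P → num P'
  Add: P' → x
  Add: P' → num x
  Add: P' → ε

No remaining common prefixes — done.

Resulting grammar:
P → num P'
P' → x
P' → num x
P' → ε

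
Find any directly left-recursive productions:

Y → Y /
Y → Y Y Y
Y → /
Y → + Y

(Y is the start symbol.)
Yes, Y is left-recursive

Y → Y /: LEFT RECURSIVE (starts with Y)
Y → Y Y Y: LEFT RECURSIVE (starts with Y)
Y → /: starts with '/'
Y → + Y: starts with '+'

The grammar has direct left recursion on: Y.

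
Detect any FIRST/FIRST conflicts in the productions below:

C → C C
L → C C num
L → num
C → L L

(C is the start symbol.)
A FIRST/FIRST conflict occurs when two productions N → α and N → β for the same non-terminal have FIRST(α) ∩ FIRST(β) ≠ ∅ (with ε ∈ FIRST of a nullable right-hand side, so two nullable alternatives also conflict).

FIRST sets of the non-terminals at (or reachable through a nullable prefix from) the front of some alternative:
  FIRST(C) = { 'num' }
  FIRST(L) = { 'num' }

Productions for C:
  C → C C: FIRST = { 'num' }
  C → L L: FIRST = { 'num' }
Productions for L:
  L → C C num: FIRST = { 'num' }
  L → num: FIRST = { 'num' }

Conflict for C: C → C C and C → L L
  Overlap: { 'num' }
Conflict for L: L → C C num and L → num
  Overlap: { 'num' }

Answer: Yes. C → C C / C → L L on { 'num' }; L → C C num / L → num on { 'num' }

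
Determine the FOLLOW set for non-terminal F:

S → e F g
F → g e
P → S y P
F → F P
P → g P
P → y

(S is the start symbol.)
To compute FOLLOW(F), find every occurrence of F on a right-hand side N → α F β: add FIRST(β) \ {ε}, and if β is empty or nullable also add FOLLOW(N). Iterate to a fixed point.

In S → e F g: F is followed by g, add FIRST(g) \ {ε} = { 'g' }
In F → F P: F is followed by P, add FIRST(P) \ {ε} = { 'e', 'g', 'y' }

Taking the union: FOLLOW(F) = { 'e', 'g', 'y' }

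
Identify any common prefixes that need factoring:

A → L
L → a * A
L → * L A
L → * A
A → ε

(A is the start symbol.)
Left-factoring is needed when two productions for the same non-terminal
share a common prefix on the right-hand side.

Productions for A:
  A → L
  A → ε
Productions for L:
  L → a * A
  L → * L A
  L → * A

Found common prefix '*' in productions for L

Answer: Yes, L has productions with common prefix '*'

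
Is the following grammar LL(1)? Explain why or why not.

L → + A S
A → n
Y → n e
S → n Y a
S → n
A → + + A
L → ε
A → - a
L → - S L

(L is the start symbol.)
No. Predict set conflict for S: { 'n' }

Relevant sets:
  FOLLOW(L) = { $ }

For L:
  PREDICT(L → '+' A S) = { '+' }
  PREDICT(L → ε) = { $ }
  PREDICT(L → '-' S L) = { '-' }
For A:
  PREDICT(A → n) = { 'n' }
  PREDICT(A → '+' '+' A) = { '+' }
  PREDICT(A → '-' a) = { '-' }
For S:
  PREDICT(S → n Y a) = { 'n' }
  PREDICT(S → n) = { 'n' }
Y has a single production, so nothing to check there.

Conflict found: Predict set conflict for S: { 'n' }
The grammar is NOT LL(1).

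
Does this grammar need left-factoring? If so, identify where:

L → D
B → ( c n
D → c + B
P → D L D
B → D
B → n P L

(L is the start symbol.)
No, left-factoring is not needed

Left-factoring is needed when two productions for the same non-terminal
share a common prefix on the right-hand side.

Productions for B:
  B → ( c n
  B → D
  B → n P L

No common prefixes found.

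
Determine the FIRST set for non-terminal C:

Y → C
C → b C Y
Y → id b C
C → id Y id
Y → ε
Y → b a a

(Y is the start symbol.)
{ 'b', 'id' }

From C → b C Y:
  - b is a terminal: add 'b' and stop
From C → id Y id:
  - id is a terminal: add 'id' and stop

Collecting: FIRST(C) = { 'b', 'id' }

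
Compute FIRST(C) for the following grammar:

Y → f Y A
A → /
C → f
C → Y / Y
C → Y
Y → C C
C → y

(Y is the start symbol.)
{ 'f', 'y' }

To compute FIRST(C), examine every production with C on the left-hand side, reading each right-hand side left to right until a non-nullable symbol is reached.

FIRST sets of the other non-terminals involved (by the same procedure, iterated to a fixed point):
  FIRST(Y) = { 'f', 'y' }

From C → f:
  - f is a terminal: add 'f' and stop
From C → Y / Y:
  - Y is a non-terminal: add FIRST(Y) \ {ε} = { 'f', 'y' }
    Y is not nullable, so stop
From C → Y:
  - Y is a non-terminal: add FIRST(Y) \ {ε} = { 'f', 'y' }
    Y is not nullable, so stop
From C → y:
  - y is a terminal: add 'y' and stop

Collecting: FIRST(C) = { 'f', 'y' }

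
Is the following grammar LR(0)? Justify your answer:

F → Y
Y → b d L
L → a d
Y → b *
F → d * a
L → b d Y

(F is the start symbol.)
Augment with F' → F and build the canonical LR(0) collection (I0 = CLOSURE({[F' → . F]}), then GOTO on every symbol after a dot until no new states appear). It has 15 states:
  I0: { [F → . Y], [F → . d * a], [F' → . F], [Y → . b *], [Y → . b d L] }  — shift
  I1: { [F' → F .] }  — accept
  I2: { [F → Y .] }  — reduce
  I3: { [Y → b . *], [Y → b . d L] }  — shift
  I4: { [F → d . * a] }  — shift
  I5: { [F → d * . a] }  — shift
  I6: { [F → d * a .] }  — reduce
  I7: { [Y → b * .] }  — reduce
  I8: { [L → . a d], [L → . b d Y], [Y → b d . L] }  — shift
  I9: { [Y → b d L .] }  — reduce
  I10: { [L → a . d] }  — shift
  I11: { [L → b . d Y] }  — shift
  I12: { [L → b d . Y], [Y → . b *], [Y → . b d L] }  — shift
  I13: { [L → b d Y .] }  — reduce
  I14: { [L → a d .] }  — reduce

Every state is either a pure shift/goto state or contains exactly one complete item and nothing to shift — no conflicts. The grammar is LR(0).

Answer: Yes, the grammar is LR(0)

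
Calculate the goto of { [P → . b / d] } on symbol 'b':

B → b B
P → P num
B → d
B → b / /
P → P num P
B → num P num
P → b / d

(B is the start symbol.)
GOTO(I, 'b') = CLOSURE({ [A → αX.β] : [A → α.Xβ] ∈ I, X = 'b' })

Items with dot before 'b', with the dot advanced:
  [P → . b / d] → [P → b . / d]
Closure adds nothing (no advanced item has the dot before a non-terminal).

GOTO = { [P → b . / d] }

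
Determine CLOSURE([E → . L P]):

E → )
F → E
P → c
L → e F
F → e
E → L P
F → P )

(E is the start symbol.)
To compute CLOSURE, for each item [A → α.Bβ] where B is a non-terminal, add [B → .γ] for all productions B → γ; repeat for the newly added items until nothing changes.

Start with: [E → . L P]
  [E → . L P] has the dot before L: add [L → . e F]
No further items can be added.

CLOSURE = { [E → . L P], [L → . e F] }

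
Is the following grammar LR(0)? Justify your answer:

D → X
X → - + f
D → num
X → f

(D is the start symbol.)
Yes, the grammar is LR(0)

A grammar is LR(0) if no state in the canonical LR(0) collection has:
  - both a shift item (dot before a terminal) and a complete item (shift-reduce conflict), or
  - two or more complete items (reduce-reduce conflict; the accept item [D' → D .] counts as a complete item here).

Augment with D' → D and build the canonical LR(0) collection (I0 = CLOSURE({[D' → . D]}), then GOTO on every symbol after a dot until no new states appear). It has 8 states:
  I0: { [D → . X], [D → . num], [D' → . D], [X → . - + f], [X → . f] }  — shift
  I1: { [X → - . + f] }  — shift
  I2: { [D' → D .] }  — accept
  I3: { [D → X .] }  — reduce
  I4: { [X → f .] }  — reduce
  I5: { [D → num .] }  — reduce
  I6: { [X → - + . f] }  — shift
  I7: { [X → - + f .] }  — reduce

Every state is either a pure shift/goto state or contains exactly one complete item and nothing to shift — no conflicts. The grammar is LR(0).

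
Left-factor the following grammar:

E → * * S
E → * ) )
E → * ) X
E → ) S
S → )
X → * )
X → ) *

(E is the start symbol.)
Left-factoring transforms A → αβ₁ | αβ₂ into A → αA' and A' → β₁ | β₂
(α is the longest common prefix among the alternatives). Repeat until
no nonterminal has two alternatives with a common prefix.

Round 1: E has alternatives sharing prefix '*'. Introduce E': E → * E'
  Add: E' → * S
  Add: E' → ) )
  Add: E' → ) X

Round 2: E' has alternatives sharing prefix ')'. Introduce E'': E' → ) E''
  Add: E'' → )
  Add: E'' → X

No remaining common prefixes — done.

Resulting grammar:
E → * E'
E' → * S
E' → ) E''
E'' → )
E'' → X
E → ) S
S → )
X → * )
X → ) *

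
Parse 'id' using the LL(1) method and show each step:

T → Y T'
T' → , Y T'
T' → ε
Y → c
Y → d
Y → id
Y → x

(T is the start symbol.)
LL(1) parsing maintains a stack (initially the start symbol over $) and the input. At each step: if the stack top is a terminal, match it against the current input token; if it is a non-terminal N, replace it with the RHS of M[N, lookahead] (the unique production whose predict set contains the lookahead).

Stack is shown with the top on the left.

Stack    Input  Action
----------------------
T $      id $   output T → Y T'
Y T' $   id $   output Y → id
id T' $  id $   match 'id'
T' $     $      output T' → ε
$        $      accept

The string is accepted.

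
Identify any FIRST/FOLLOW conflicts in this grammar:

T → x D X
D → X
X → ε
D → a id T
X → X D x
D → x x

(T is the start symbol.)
Yes. D → a id T with FOLLOW(D) on { 'a' }; D → x x with FOLLOW(D) on { 'x' }; X → X D x with FOLLOW(X) on { 'a', 'x' }

A FIRST/FOLLOW conflict occurs when a non-terminal N has a nullable alternative N → β (β ⇒* ε) and another alternative N → α with FIRST(α) ∩ FOLLOW(N) ≠ ∅: on such a lookahead the parser cannot decide between expanding α and letting N vanish via β.

Nullable non-terminals: D, X.
FIRST sets used below: FIRST(X) = { 'a', 'x', ε }, FIRST(D) = { 'a', 'x', ε }

D: nullable alternative(s) D → X; FOLLOW(D) = { $, 'a', 'x' }
  D → X: FIRST \ {ε} = { 'a', 'x' } — this is the only nullable alternative, skip
  D → a id T: FIRST \ {ε} = { 'a' } — overlaps FOLLOW(D) on { 'a' }: CONFLICT
  D → x x: FIRST \ {ε} = { 'x' } — overlaps FOLLOW(D) on { 'x' }: CONFLICT

X: nullable alternative(s) X → ε; FOLLOW(X) = { $, 'a', 'x' }
  X → ε: FIRST \ {ε} = { } — this is the only nullable alternative, skip
  X → X D x: FIRST \ {ε} = { 'a', 'x' } — overlaps FOLLOW(X) on { 'a', 'x' }: CONFLICT

T has no nullable alternative, so no FIRST/FOLLOW check is needed there.

So the grammar has 3 FIRST/FOLLOW conflicts (marked CONFLICT above).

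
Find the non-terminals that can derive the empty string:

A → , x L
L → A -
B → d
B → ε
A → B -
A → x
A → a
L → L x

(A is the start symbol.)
{ 'B' }

A non-terminal is nullable if it can derive ε (the empty string): either it has an ε-production, or it has a production whose right-hand side consists entirely of nullable non-terminals.

ε-productions: B → ε
So B is immediately nullable.
No further non-terminal can be added: every production for the remaining non-terminals contains a terminal or a non-nullable non-terminal.
Nullable = { 'B' }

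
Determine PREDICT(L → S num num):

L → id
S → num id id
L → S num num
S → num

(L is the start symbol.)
{ 'num' }

PREDICT(L → S num num) = (FIRST(RHS) \ {ε}) ∪ (FOLLOW(L) if ε ∈ FIRST(RHS), i.e. RHS ⇒* ε)
FIRST(S) = { 'num' }
FIRST(S num num) = { 'num' }
ε ∉ FIRST(S num num), so FOLLOW(L) is not added.
PREDICT(L → S num num) = { 'num' }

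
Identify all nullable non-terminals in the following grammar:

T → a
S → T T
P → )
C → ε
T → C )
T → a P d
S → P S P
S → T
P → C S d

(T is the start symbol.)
{ 'C' }

A non-terminal is nullable if it can derive ε (the empty string): either it has an ε-production, or it has a production whose right-hand side consists entirely of nullable non-terminals.

ε-productions: C → ε
So C is immediately nullable.
No further non-terminal can be added: every production for the remaining non-terminals contains a terminal or a non-nullable non-terminal.
Nullable = { 'C' }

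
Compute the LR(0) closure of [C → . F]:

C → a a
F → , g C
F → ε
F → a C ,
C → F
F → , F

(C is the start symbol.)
{ [C → . F], [F → . , F], [F → . , g C], [F → . a C ,], [F → .] }

To compute CLOSURE, for each item [A → α.Bβ] where B is a non-terminal, add [B → .γ] for all productions B → γ; repeat for the newly added items until nothing changes.

Start with: [C → . F]
  [C → . F] has the dot before F: add [F → . , g C], [F → .], [F → . a C ,], [F → . , F]
No further items can be added.

CLOSURE = { [C → . F], [F → . , F], [F → . , g C], [F → . a C ,], [F → .] }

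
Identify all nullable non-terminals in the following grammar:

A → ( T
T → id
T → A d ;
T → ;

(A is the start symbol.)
None

There are no ε-productions, so no non-terminal can derive ε.
No non-terminals are nullable.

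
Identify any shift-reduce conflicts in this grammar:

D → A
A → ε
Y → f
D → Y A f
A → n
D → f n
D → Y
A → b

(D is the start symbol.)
Augment with D' → D and build the canonical LR(0) collection (I0 = CLOSURE({[D' → . D]}), then GOTO on every symbol after a dot until no new states appear). It has 10 states:
  I0: { [A → . b], [A → . n], [A → .], [D → . A], [D → . Y A f], [D → . Y], [D → . f n], [D' → . D], [Y → . f] }  — shift, reduce
  I1: { [D → A .] }  — reduce
  I2: { [D' → D .] }  — accept
  I3: { [A → . b], [A → . n], [A → .], [D → Y . A f], [D → Y .] }  — shift, 2 reduces
  I4: { [A → b .] }  — reduce
  I5: { [D → f . n], [Y → f .] }  — shift, reduce
  I6: { [A → n .] }  — reduce
  I7: { [D → f n .] }  — reduce
  I8: { [D → Y A . f] }  — shift
  I9: { [D → Y A f .] }  — reduce

I0 contains reduce item [A → .] and shift items [A → . b], [A → . n], [D → . f n], [Y → . f] — shift-reduce conflict.
I3 contains reduce items [A → .], [D → Y .] and shift items [A → . b], [A → . n] — shift-reduce conflict.
I5 contains reduce item [Y → f .] and shift item [D → f . n] — shift-reduce conflict.

Answer: Yes — I0: [A → .] vs [A → . b]; I3: [A → .] vs [A → . b]; I5: [Y → f .] vs [D → f . n]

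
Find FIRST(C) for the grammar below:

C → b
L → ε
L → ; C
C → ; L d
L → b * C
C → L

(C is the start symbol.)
{ ';', 'b', ε }

To compute FIRST(C), examine every production with C on the left-hand side, reading each right-hand side left to right until a non-nullable symbol is reached.

FIRST sets of the other non-terminals involved (by the same procedure, iterated to a fixed point):
  FIRST(L) = { ';', 'b', ε }

From C → b:
  - b is a terminal: add 'b' and stop
From C → ; L d:
  - ';' is a terminal: add ';' and stop
From C → L:
  - L is a non-terminal: add FIRST(L) \ {ε} = { ';', 'b' }
    L is nullable and nothing follows, so the whole right-hand side can vanish: ε ∈ FIRST(C)

Collecting: FIRST(C) = { ';', 'b', ε }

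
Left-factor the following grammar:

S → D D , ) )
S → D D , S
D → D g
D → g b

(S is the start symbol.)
Left-factoring transforms A → αβ₁ | αβ₂ into A → αA' and A' → β₁ | β₂
(α is the longest common prefix among the alternatives). Repeat until
no nonterminal has two alternatives with a common prefix.

Round 1: S has alternatives sharing prefix 'D D ,'. Introduce S': S → D D , S'
  Add: S' → ) )
  Add: S' → S

No remaining common prefixes — done.

Resulting grammar:
S → D D , S'
S' → ) )
S' → S
D → D g
D → g b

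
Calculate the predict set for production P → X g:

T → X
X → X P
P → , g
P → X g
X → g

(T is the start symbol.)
{ 'g' }

PREDICT(P → X g) = (FIRST(RHS) \ {ε}) ∪ (FOLLOW(P) if ε ∈ FIRST(RHS), i.e. RHS ⇒* ε)
FIRST(X) = { 'g' }
FIRST(X g) = { 'g' }
ε ∉ FIRST(X g), so FOLLOW(P) is not added.
PREDICT(P → X g) = { 'g' }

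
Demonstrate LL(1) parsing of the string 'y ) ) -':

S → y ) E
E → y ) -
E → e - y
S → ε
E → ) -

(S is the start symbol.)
LL(1) parsing maintains a stack (initially the start symbol over $) and the input. At each step: if the stack top is a terminal, match it against the current input token; if it is a non-terminal N, replace it with the RHS of M[N, lookahead] (the unique production whose predict set contains the lookahead).

Stack is shown with the top on the left.

Stack    Input      Action
--------------------------
S $      y ) ) - $  output S → y ) E
y ) E $  y ) ) - $  match 'y'
) E $    ) ) - $    match ')'
E $      ) - $      output E → ) -
) - $    ) - $      match ')'
- $      - $        match '-'
$        $          accept

The string is accepted.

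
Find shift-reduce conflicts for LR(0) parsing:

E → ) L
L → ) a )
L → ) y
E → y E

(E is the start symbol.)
Augment with E' → E and build the canonical LR(0) collection (I0 = CLOSURE({[E' → . E]}), then GOTO on every symbol after a dot until no new states appear). It has 10 states:
  I0: { [E → . ) L], [E → . y E], [E' → . E] }  — shift
  I1: { [E → ) . L], [L → . ) a )], [L → . ) y] }  — shift
  I2: { [E' → E .] }  — accept
  I3: { [E → . ) L], [E → . y E], [E → y . E] }  — shift
  I4: { [E → y E .] }  — reduce
  I5: { [L → ) . a )], [L → ) . y] }  — shift
  I6: { [E → ) L .] }  — reduce
  I7: { [L → ) a . )] }  — shift
  I8: { [L → ) y .] }  — reduce
  I9: { [L → ) a ) .] }  — reduce

No state contains both a complete item and a shift item.

Answer: No shift-reduce conflicts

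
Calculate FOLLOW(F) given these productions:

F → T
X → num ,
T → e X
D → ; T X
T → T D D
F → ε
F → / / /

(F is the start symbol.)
{ $ }

To compute FOLLOW(F), find every occurrence of F on a right-hand side N → α F β: add FIRST(β) \ {ε}, and if β is empty or nullable also add FOLLOW(N). Iterate to a fixed point.

F is the start symbol, so $ ∈ FOLLOW(F).
F does not occur on any right-hand side.

Taking the union: FOLLOW(F) = { $ }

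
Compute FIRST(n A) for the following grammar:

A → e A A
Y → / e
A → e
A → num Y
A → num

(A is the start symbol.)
{ 'n' }

To compute FIRST(n A), process the symbols left to right:
Symbol n is a terminal. Add 'n' and stop.
FIRST(n A) = { 'n' }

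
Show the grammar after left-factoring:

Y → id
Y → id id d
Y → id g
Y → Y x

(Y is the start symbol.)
Left-factoring transforms A → αβ₁ | αβ₂ into A → αA' and A' → β₁ | β₂
(α is the longest common prefix among the alternatives). Repeat until
no nonterminal has two alternatives with a common prefix.

Round 1: Y has alternatives sharing prefix 'id'. Introduce Y': Y → id Y'
  Add: Y' → ε
  Add: Y' → id d
  Add: Y' → g

No remaining common prefixes — done.

Resulting grammar:
Y → id Y'
Y' → ε
Y' → id d
Y' → g
Y → Y x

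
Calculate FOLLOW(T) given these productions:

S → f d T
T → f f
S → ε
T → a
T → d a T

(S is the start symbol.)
To compute FOLLOW(T), find every occurrence of T on a right-hand side N → α T β: add FIRST(β) \ {ε}, and if β is empty or nullable also add FOLLOW(N). Iterate to a fixed point.

In S → f d T: T is at the end, add FOLLOW(S)
In T → d a T: T is at the end; this adds FOLLOW(T) to itself — nothing new

The FOLLOW sets referred to above (computed the same way, to a fixed point):
  FOLLOW(S) = { $ }

Taking the union: FOLLOW(T) = { $ }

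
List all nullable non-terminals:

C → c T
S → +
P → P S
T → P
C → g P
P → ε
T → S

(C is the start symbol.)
A non-terminal is nullable if it can derive ε (the empty string): either it has an ε-production, or it has a production whose right-hand side consists entirely of nullable non-terminals.

ε-productions: P → ε
So P is immediately nullable.
T → P: every symbol on the right is nullable, so T is nullable too.
No further non-terminal can be added: every production for the remaining non-terminals contains a terminal or a non-nullable non-terminal.
Nullable = { 'P', 'T' }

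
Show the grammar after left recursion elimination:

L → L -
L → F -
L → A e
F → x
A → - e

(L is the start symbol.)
L is directly left-recursive. The standard transformation for
  A → A α₁ | ... | A α_m | β₁ | ... | β_n
is
  A  → β₁ A' | ... | β_n A'
  A' → α₁ A' | ... | α_m A' | ε

L → F - becomes L → F - L'
L → A e becomes L → A e L'
L → L - becomes L' → - L'
Add L' → ε

Productions for other non-terminals are unchanged:
  F → x
  A → - e

Resulting grammar:
L → F - L'
L → A e L'
L' → - L'
L' → ε
F → x
A → - e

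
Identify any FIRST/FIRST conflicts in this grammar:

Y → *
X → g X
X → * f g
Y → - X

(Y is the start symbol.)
A FIRST/FIRST conflict occurs when two productions N → α and N → β for the same non-terminal have FIRST(α) ∩ FIRST(β) ≠ ∅ (with ε ∈ FIRST of a nullable right-hand side, so two nullable alternatives also conflict).

Productions for Y:
  Y → *: FIRST = { '*' }
  Y → - X: FIRST = { '-' }
Productions for X:
  X → g X: FIRST = { 'g' }
  X → * f g: FIRST = { '*' }

All alternatives of each non-terminal have pairwise disjoint FIRST sets.

Answer: No FIRST/FIRST conflicts.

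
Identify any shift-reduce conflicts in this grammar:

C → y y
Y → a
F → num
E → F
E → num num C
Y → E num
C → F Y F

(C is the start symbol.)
Yes — I10: [F → num .] vs [E → num . num C]

A shift-reduce conflict occurs when an LR(0) state has both:
  - a complete (reduce) item [A → α .] (dot at the end), and
  - a shift item [B → β . c γ] (dot before a terminal).

Augment with C' → C and build the canonical LR(0) collection (I0 = CLOSURE({[C' → . C]}), then GOTO on every symbol after a dot until no new states appear). It has 15 states:
  I0: { [C → . F Y F], [C → . y y], [C' → . C], [F → . num] }  — shift
  I1: { [C' → C .] }  — accept
  I2: { [C → F . Y F], [E → . F], [E → . num num C], [F → . num], [Y → . E num], [Y → . a] }  — shift
  I3: { [F → num .] }  — reduce
  I4: { [C → y . y] }  — shift
  I5: { [C → y y .] }  — reduce
  I6: { [Y → E . num] }  — shift
  I7: { [E → F .] }  — reduce
  I8: { [C → F Y . F], [F → . num] }  — shift
  I9: { [Y → a .] }  — reduce
  I10: { [E → num . num C], [F → num .] }  — shift, reduce
  I11: { [C → . F Y F], [C → . y y], [E → num num . C], [F → . num] }  — shift
  I12: { [E → num num C .] }  — reduce
  I13: { [C → F Y F .] }  — reduce
  I14: { [Y → E num .] }  — reduce

I10 contains reduce item [F → num .] and shift item [E → num . num C] — shift-reduce conflict.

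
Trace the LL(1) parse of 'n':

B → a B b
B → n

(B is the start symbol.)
LL(1) parsing maintains a stack (initially the start symbol over $) and the input. At each step: if the stack top is a terminal, match it against the current input token; if it is a non-terminal N, replace it with the RHS of M[N, lookahead] (the unique production whose predict set contains the lookahead).

Stack is shown with the top on the left.

Stack  Input  Action
--------------------
B $    n $    output B → n
n $    n $    match 'n'
$      $      accept

The string is accepted.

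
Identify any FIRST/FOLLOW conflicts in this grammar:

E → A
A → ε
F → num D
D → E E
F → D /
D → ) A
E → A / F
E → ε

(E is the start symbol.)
Nullable non-terminals: A, D, E.
FIRST sets used below: FIRST(E) = { '/', ε }, FIRST(A) = { ε }
A has a nullable alternative but only one production, so nothing to check.

D: nullable alternative(s) D → E E; FOLLOW(D) = { $, '/' }
  D → E E: FIRST \ {ε} = { '/' } — this is the only nullable alternative, skip
  D → ) A: FIRST \ {ε} = { ')' } — disjoint from FOLLOW(D)

E: nullable alternative(s) E → A, E → ε; FOLLOW(E) = { $, '/' }
  E → A: FIRST \ {ε} = { } — disjoint from FOLLOW(E)
  E → A / F: FIRST \ {ε} = { '/' } — overlaps FOLLOW(E) on { '/' }: CONFLICT
  E → ε: FIRST \ {ε} = { } — disjoint from FOLLOW(E)

F has no nullable alternative, so no FIRST/FOLLOW check is needed there.

So the grammar has 1 FIRST/FOLLOW conflict (marked CONFLICT above).

Answer: Yes. E → A '/' F with FOLLOW(E) on { '/' }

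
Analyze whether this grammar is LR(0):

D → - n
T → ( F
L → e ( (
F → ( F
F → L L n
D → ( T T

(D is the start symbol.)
A grammar is LR(0) if no state in the canonical LR(0) collection has:
  - both a shift item (dot before a terminal) and a complete item (shift-reduce conflict), or
  - two or more complete items (reduce-reduce conflict; the accept item [D' → D .] counts as a complete item here).

Augment with D' → D and build the canonical LR(0) collection (I0 = CLOSURE({[D' → . D]}), then GOTO on every symbol after a dot until no new states appear). It has 17 states:
  I0: { [D → . ( T T], [D → . - n], [D' → . D] }  — shift
  I1: { [D → ( . T T], [T → . ( F] }  — shift
  I2: { [D → - . n] }  — shift
  I3: { [D' → D .] }  — accept
  I4: { [D → - n .] }  — reduce
  I5: { [F → . ( F], [F → . L L n], [L → . e ( (], [T → ( . F] }  — shift
  I6: { [D → ( T . T], [T → . ( F] }  — shift
  I7: { [D → ( T T .] }  — reduce
  I8: { [F → ( . F], [F → . ( F], [F → . L L n], [L → . e ( (] }  — shift
  I9: { [T → ( F .] }  — reduce
  I10: { [F → L . L n], [L → . e ( (] }  — shift
  I11: { [L → e . ( (] }  — shift
  I12: { [L → e ( . (] }  — shift
  I13: { [L → e ( ( .] }  — reduce
  I14: { [F → L L . n] }  — shift
  I15: { [F → L L n .] }  — reduce
  I16: { [F → ( F .] }  — reduce

Every state is either a pure shift/goto state or contains exactly one complete item and nothing to shift — no conflicts. The grammar is LR(0).

Answer: Yes, the grammar is LR(0)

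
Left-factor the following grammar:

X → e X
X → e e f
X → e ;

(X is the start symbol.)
X → e X'
X' → X
X' → e f
X' → ;

Left-factoring transforms A → αβ₁ | αβ₂ into A → αA' and A' → β₁ | β₂
(α is the longest common prefix among the alternatives). Repeat until
no nonterminal has two alternatives with a common prefix.

Round 1: X has alternatives sharing prefix 'e'. Introduce X': X → e X'
  Add: X' → X
  Add: X' → e f
  Add: X' → ;

No remaining common prefixes — done.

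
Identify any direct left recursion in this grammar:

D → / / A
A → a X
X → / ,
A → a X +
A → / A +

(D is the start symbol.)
No direct left recursion

Direct left recursion occurs when N → N α for some non-terminal N (the right-hand side begins with the left-hand side itself).

D → / / A: starts with '/'
A → a X: starts with a
X → / ,: starts with '/'
A → a X +: starts with a
A → / A +: starts with '/'

No direct left recursion found.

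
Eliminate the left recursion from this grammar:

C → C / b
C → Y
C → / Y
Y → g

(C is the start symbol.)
C is directly left-recursive. The standard transformation for
  A → A α₁ | ... | A α_m | β₁ | ... | β_n
is
  A  → β₁ A' | ... | β_n A'
  A' → α₁ A' | ... | α_m A' | ε

C → Y becomes C → Y C'
C → / Y becomes C → / Y C'
C → C / b becomes C' → / b C'
Add C' → ε

Productions for other non-terminals are unchanged:
  Y → g

Resulting grammar:
C → Y C'
C → / Y C'
C' → / b C'
C' → ε
Y → g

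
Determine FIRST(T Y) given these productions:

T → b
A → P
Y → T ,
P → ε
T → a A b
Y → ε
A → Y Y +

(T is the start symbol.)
{ 'a', 'b' }

FIRST sets of the non-terminals involved (from the grammar, by fixed-point iteration):
  FIRST(T) = { 'a', 'b' }

To compute FIRST(T Y), process the symbols left to right:
Symbol T is a non-terminal. Add FIRST(T) \ {ε} = { 'a', 'b' }
T is not nullable (ε ∉ FIRST(T)), so stop here.
FIRST(T Y) = { 'a', 'b' }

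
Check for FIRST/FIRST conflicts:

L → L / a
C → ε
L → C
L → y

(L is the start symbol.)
Yes. L → L '/' a / L → y on { 'y' }

FIRST sets of the non-terminals at (or reachable through a nullable prefix from) the front of some alternative:
  FIRST(L) = { '/', 'y', ε }
  FIRST(C) = { ε }

Productions for L:
  L → L / a: FIRST = { '/', 'y' }
  L → C: FIRST = { ε }
  L → y: FIRST = { 'y' }
C has only one production, so no FIRST/FIRST conflict is possible there.

Conflict for L: L → L / a and L → y
  Overlap: { 'y' }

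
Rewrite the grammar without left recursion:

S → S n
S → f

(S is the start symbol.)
S is directly left-recursive. The standard transformation for
  A → A α₁ | ... | A α_m | β₁ | ... | β_n
is
  A  → β₁ A' | ... | β_n A'
  A' → α₁ A' | ... | α_m A' | ε

S → f becomes S → f S'
S → S n becomes S' → n S'
Add S' → ε

Resulting grammar:
S → f S'
S' → n S'
S' → ε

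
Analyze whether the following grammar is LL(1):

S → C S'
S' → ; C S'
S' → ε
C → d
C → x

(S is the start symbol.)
Yes, the grammar is LL(1).

A grammar is LL(1) if for each non-terminal N with multiple productions, the predict sets of those productions are pairwise disjoint, where PREDICT(N → α) = (FIRST(α) \ {ε}) ∪ (FOLLOW(N) if α ⇒* ε).

Relevant sets:
  FOLLOW(S') = { $ }

For S':
  PREDICT(S' → ';' C S') = { ';' }
  PREDICT(S' → ε) = { $ }
For C:
  PREDICT(C → d) = { 'd' }
  PREDICT(C → x) = { 'x' }
S has a single production, so nothing to check there.

All predict sets are disjoint. The grammar IS LL(1).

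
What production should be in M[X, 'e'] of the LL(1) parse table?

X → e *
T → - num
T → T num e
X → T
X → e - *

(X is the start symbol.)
X → e *, X → e - *

To find M[X, 'e'], we find productions for X where 'e' is in the predict set (PREDICT(N → α) = (FIRST(α) \ {ε}) ∪ (FOLLOW(N) if α ⇒* ε)).

Relevant sets:
  FIRST(T) = { '-' }

X → e *: PREDICT = { 'e' }
  'e' is in predict set, so this production goes in M[X, 'e']
X → T: PREDICT = { '-' }
X → e - *: PREDICT = { 'e' }
  'e' is in predict set, so this production goes in M[X, 'e']

M[X, 'e'] = X → e *, X → e - *  (a multiply-defined cell — the grammar is not LL(1))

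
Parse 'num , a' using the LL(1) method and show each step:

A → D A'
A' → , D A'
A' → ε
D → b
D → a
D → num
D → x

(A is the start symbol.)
Stack is shown with the top on the left.

Stack     Input      Action
---------------------------
A $       num , a $  output A → D A'
D A' $    num , a $  output D → num
num A' $  num , a $  match 'num'
A' $      , a $      output A' → , D A'
, D A' $  , a $      match ','
D A' $    a $        output D → a
a A' $    a $        match 'a'
A' $      $          output A' → ε
$         $          accept

The string is accepted.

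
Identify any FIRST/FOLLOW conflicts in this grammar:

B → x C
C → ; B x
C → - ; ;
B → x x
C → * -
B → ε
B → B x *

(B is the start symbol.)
A FIRST/FOLLOW conflict occurs when a non-terminal N has a nullable alternative N → β (β ⇒* ε) and another alternative N → α with FIRST(α) ∩ FOLLOW(N) ≠ ∅: on such a lookahead the parser cannot decide between expanding α and letting N vanish via β.

Nullable non-terminals: B.
FIRST sets used below: FIRST(B) = { 'x', ε }

B: nullable alternative(s) B → ε; FOLLOW(B) = { $, 'x' }
  B → x C: FIRST \ {ε} = { 'x' } — overlaps FOLLOW(B) on { 'x' }: CONFLICT
  B → x x: FIRST \ {ε} = { 'x' } — overlaps FOLLOW(B) on { 'x' }: CONFLICT
  B → ε: FIRST \ {ε} = { } — this is the only nullable alternative, skip
  B → B x *: FIRST \ {ε} = { 'x' } — overlaps FOLLOW(B) on { 'x' }: CONFLICT

C has no nullable alternative, so no FIRST/FOLLOW check is needed there.

So the grammar has 3 FIRST/FOLLOW conflicts (marked CONFLICT above).

Answer: Yes. B → x C with FOLLOW(B) on { 'x' }; B → x x with FOLLOW(B) on { 'x' }; B → B x '*' with FOLLOW(B) on { 'x' }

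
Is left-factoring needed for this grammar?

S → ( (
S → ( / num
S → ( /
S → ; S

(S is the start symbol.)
Left-factoring is needed when two productions for the same non-terminal
share a common prefix on the right-hand side.

Productions for S:
  S → ( (
  S → ( / num
  S → ( /
  S → ; S

Found common prefix '(' in productions for S

Answer: Yes, S has productions with common prefix '('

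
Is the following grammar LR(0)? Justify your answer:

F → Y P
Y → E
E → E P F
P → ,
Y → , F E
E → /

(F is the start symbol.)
No. Shift-reduce conflict between [Y → E .] and [P → . ,]

A grammar is LR(0) if no state in the canonical LR(0) collection has:
  - both a shift item (dot before a terminal) and a complete item (shift-reduce conflict), or
  - two or more complete items (reduce-reduce conflict; the accept item [F' → F .] counts as a complete item here).

Augment with F' → F and build the canonical LR(0) collection (I0 = CLOSURE({[F' → . F]}), then GOTO on every symbol after a dot until no new states appear). It has 12 states:
  I0: { [E → . /], [E → . E P F], [F → . Y P], [F' → . F], [Y → . , F E], [Y → . E] }  — shift
  I1: { [E → . /], [E → . E P F], [F → . Y P], [Y → , . F E], [Y → . , F E], [Y → . E] }  — shift
  I2: { [E → / .] }  — reduce
  I3: { [E → E . P F], [P → . ,], [Y → E .] }  — shift, reduce
  I4: { [F' → F .] }  — accept
  I5: { [F → Y . P], [P → . ,] }  — shift
  I6: { [P → , .] }  — reduce
  I7: { [F → Y P .] }  — reduce
  I8: { [E → . /], [E → . E P F], [E → E P . F], [F → . Y P], [Y → . , F E], [Y → . E] }  — shift
  I9: { [E → E P F .] }  — reduce
  I10: { [E → . /], [E → . E P F], [Y → , F . E] }  — shift
  I11: { [E → E . P F], [P → . ,], [Y → , F E .] }  — shift, reduce

Conflict in state I3:
  Shift-reduce conflict between [Y → E .] and [P → . ,]
So the grammar is NOT LR(0).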